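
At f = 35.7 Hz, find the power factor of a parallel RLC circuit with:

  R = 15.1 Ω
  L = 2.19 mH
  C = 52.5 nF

Step 1 — Angular frequency: ω = 2π·f = 2π·35.7 = 224.3 rad/s.
Step 2 — Component impedances:
  R: Z = R = 15.1 Ω
  L: Z = jωL = j·224.3·0.00219 = 0 + j0.4912 Ω
  C: Z = 1/(jωC) = -j/(ω·C) = 0 - j8.492e+04 Ω
Step 3 — Parallel combination: 1/Z_total = 1/R + 1/L + 1/C; Z_total = 0.01596 + j0.4907 Ω = 0.491∠88.1° Ω.
Step 4 — Power factor: PF = cos(φ) = Re(Z)/|Z| = 0.0159644/0.490981 = 0.03252.
Step 5 — Type: Im(Z) = 0.4907 ⇒ lagging (phase φ = 88.1°).

PF = 0.03252 (lagging, φ = 88.1°)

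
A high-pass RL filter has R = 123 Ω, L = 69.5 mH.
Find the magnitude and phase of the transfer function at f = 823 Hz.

Step 1 — Angular frequency: ω = 2π·823 = 5171 rad/s.
Step 2 — Transfer function: H(jω) = jωL/(R + jωL).
Step 3 — Numerator jωL = j·359.4; denominator R + jωL = 123 + j359.4.
Step 4 — H = 0.8951 + j0.3064.
Step 5 — Magnitude: |H| = 0.9461 (-0.5 dB); phase: φ = 18.9°.

|H| = 0.9461 (-0.5 dB), φ = 18.9°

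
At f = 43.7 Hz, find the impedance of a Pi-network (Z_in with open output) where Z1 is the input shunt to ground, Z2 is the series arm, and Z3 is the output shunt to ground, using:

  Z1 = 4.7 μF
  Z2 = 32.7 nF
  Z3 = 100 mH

Step 1 — Angular frequency: ω = 2π·f = 2π·43.7 = 274.6 rad/s.
Step 2 — Component impedances:
  Z1: Z = 1/(jωC) = -j/(ω·C) = 0 - j774.9 Ω
  Z2: Z = 1/(jωC) = -j/(ω·C) = 0 - j1.114e+05 Ω
  Z3: Z = jωL = j·274.6·0.1 = 0 + j27.46 Ω
Step 3 — With open output, the series arm Z2 and the output shunt Z3 appear in series to ground: Z2 + Z3 = 0 - j1.113e+05 Ω.
Step 4 — Parallel with input shunt Z1: Z_in = Z1 || (Z2 + Z3) = 0 - j769.5 Ω = 769.5∠-90.0° Ω.

Z = 0 - j769.5 Ω = 769.5∠-90.0° Ω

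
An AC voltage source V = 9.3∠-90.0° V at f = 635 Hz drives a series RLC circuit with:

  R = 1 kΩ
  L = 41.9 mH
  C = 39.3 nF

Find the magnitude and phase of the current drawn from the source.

Step 1 — Angular frequency: ω = 2π·f = 2π·635 = 3990 rad/s.
Step 2 — Component impedances:
  R: Z = R = 1000 Ω
  L: Z = jωL = j·3990·0.0419 = 0 + j167.2 Ω
  C: Z = 1/(jωC) = -j/(ω·C) = 0 - j6378 Ω
Step 3 — Series combination: Z_total = R + L + C = 1000 - j6210 Ω = 6290∠-80.9° Ω.
Step 4 — Source phasor: V = 9.3∠-90.0° V = 0 - j9.3 V.
Step 5 — Ohm's law: I = V / Z_total = (0 - j9.3) / (1000 - j6210) = 0.00146 - j0.000235 A.
Step 6 — Convert to polar: |I| = 0.001478 A, ∠I = -9.1°.

I = 0.001478∠-9.1° A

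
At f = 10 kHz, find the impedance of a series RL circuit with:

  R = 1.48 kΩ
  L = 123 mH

Step 1 — Angular frequency: ω = 2π·f = 2π·1e+04 = 6.283e+04 rad/s.
Step 2 — Component impedances:
  R: Z = R = 1480 Ω
  L: Z = jωL = j·6.283e+04·0.123 = 0 + j7728 Ω
Step 3 — Series combination: Z_total = R + L = 1480 + j7728 Ω = 7869∠79.2° Ω.

Z = 1480 + j7728 Ω = 7869∠79.2° Ω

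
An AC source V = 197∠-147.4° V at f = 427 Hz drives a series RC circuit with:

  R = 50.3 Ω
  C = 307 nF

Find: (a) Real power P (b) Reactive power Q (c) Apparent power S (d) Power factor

Step 1 — Angular frequency: ω = 2π·f = 2π·427 = 2683 rad/s.
Step 2 — Component impedances:
  R: Z = R = 50.3 Ω
  C: Z = 1/(jωC) = -j/(ω·C) = 0 - j1214 Ω
Step 3 — Series combination: Z_total = R + C = 50.3 - j1214 Ω = 1215∠-87.6° Ω.
Step 4 — Source phasor: V = 197∠-147.4° V = -166 - j106.1 V.
Step 5 — Current: I = V / Z = 0.08162 - j0.1401 A = 0.1621∠-59.8° A.
Step 6 — Complex power: S = V·I* = 1.322 - j31.91 VA.
Step 7 — Real power: P = Re(S) = 1.322 W.
Step 8 — Reactive power: Q = Im(S) = -31.91 VAR.
Step 9 — Apparent power: |S| = 31.94 VA.
Step 10 — Power factor: PF = P/|S| = 0.04139 (leading).

(a) P = 1.322 W  (b) Q = -31.91 VAR  (c) S = 31.94 VA  (d) PF = 0.04139 (leading)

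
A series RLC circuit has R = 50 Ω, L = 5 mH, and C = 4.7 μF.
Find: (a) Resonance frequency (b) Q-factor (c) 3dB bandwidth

Step 1 — Resonance: ω₀ = 1/√(LC) = 1/√(0.005·4.7e-06) = 6523 rad/s.
Step 2 — f₀ = ω₀/(2π) = 1038 Hz.
Step 3 — Series Q: Q = ω₀L/R = 6523·0.005/50 = 0.6523.
Step 4 — Bandwidth: Δω = ω₀/Q = 1e+04 rad/s; BW = Δω/(2π) = 1592 Hz.

(a) f₀ = 1038 Hz  (b) Q = 0.6523  (c) BW = 1592 Hz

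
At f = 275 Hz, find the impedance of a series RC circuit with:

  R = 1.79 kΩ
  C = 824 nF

Step 1 — Angular frequency: ω = 2π·f = 2π·275 = 1728 rad/s.
Step 2 — Component impedances:
  R: Z = R = 1790 Ω
  C: Z = 1/(jωC) = -j/(ω·C) = 0 - j702.4 Ω
Step 3 — Series combination: Z_total = R + C = 1790 - j702.4 Ω = 1923∠-21.4° Ω.

Z = 1790 - j702.4 Ω = 1923∠-21.4° Ω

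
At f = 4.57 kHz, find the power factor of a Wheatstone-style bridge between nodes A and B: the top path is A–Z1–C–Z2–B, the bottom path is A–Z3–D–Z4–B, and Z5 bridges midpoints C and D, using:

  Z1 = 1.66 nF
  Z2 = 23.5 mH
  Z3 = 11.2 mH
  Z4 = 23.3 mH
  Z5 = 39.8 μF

Step 1 — Angular frequency: ω = 2π·f = 2π·4570 = 2.871e+04 rad/s.
Step 2 — Component impedances:
  Z1: Z = 1/(jωC) = -j/(ω·C) = 0 - j2.098e+04 Ω
  Z2: Z = jωL = j·2.871e+04·0.0235 = 0 + j674.8 Ω
  Z3: Z = jωL = j·2.871e+04·0.0112 = 0 + j321.6 Ω
  Z4: Z = jωL = j·2.871e+04·0.0233 = 0 + j669 Ω
  Z5: Z = 1/(jωC) = -j/(ω·C) = 0 - j0.875 Ω
Step 3 — Bridge requires nodal analysis (the Z5 bridge couples midpoints C and D, so the two paths cannot be reduced to a simple series/parallel combination). Setting node B to ground and injecting 1 A at node A, the 3-node admittance system at A, C, D solves to V_A = Z_AB = 0 + j662.3 Ω = 662.3∠90.0° Ω.
Step 4 — Power factor: PF = cos(φ) = Re(Z)/|Z| = 0/662.3 = 0.
Step 5 — Type: Im(Z) = 662.3 ⇒ lagging (phase φ = 90.0°).

PF = 0 (lagging, φ = 90.0°)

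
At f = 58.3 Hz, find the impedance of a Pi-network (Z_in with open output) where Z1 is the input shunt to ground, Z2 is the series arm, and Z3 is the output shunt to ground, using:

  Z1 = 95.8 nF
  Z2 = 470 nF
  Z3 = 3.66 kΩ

Step 1 — Angular frequency: ω = 2π·f = 2π·58.3 = 366.3 rad/s.
Step 2 — Component impedances:
  Z1: Z = 1/(jωC) = -j/(ω·C) = 0 - j2.85e+04 Ω
  Z2: Z = 1/(jωC) = -j/(ω·C) = 0 - j5808 Ω
  Z3: Z = R = 3660 Ω
Step 3 — With open output, the series arm Z2 and the output shunt Z3 appear in series to ground: Z2 + Z3 = 3660 - j5808 Ω.
Step 4 — Parallel with input shunt Z1: Z_in = Z1 || (Z2 + Z3) = 2497 - j5091 Ω = 5671∠-63.9° Ω.

Z = 2497 - j5091 Ω = 5671∠-63.9° Ω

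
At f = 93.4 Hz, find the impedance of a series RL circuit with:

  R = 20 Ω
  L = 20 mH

Step 1 — Angular frequency: ω = 2π·f = 2π·93.4 = 586.8 rad/s.
Step 2 — Component impedances:
  R: Z = R = 20 Ω
  L: Z = jωL = j·586.8·0.02 = 0 + j11.74 Ω
Step 3 — Series combination: Z_total = R + L = 20 + j11.74 Ω = 23.19∠30.4° Ω.

Z = 20 + j11.74 Ω = 23.19∠30.4° Ω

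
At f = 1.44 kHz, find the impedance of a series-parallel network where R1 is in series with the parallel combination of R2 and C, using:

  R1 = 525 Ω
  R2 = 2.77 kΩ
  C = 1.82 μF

Step 1 — Angular frequency: ω = 2π·f = 2π·1440 = 9048 rad/s.
Step 2 — Component impedances:
  R1: Z = R = 525 Ω
  R2: Z = R = 2770 Ω
  C: Z = 1/(jωC) = -j/(ω·C) = 0 - j60.73 Ω
Step 3 — Parallel branch: R2 || C = 1/(1/R2 + 1/C) = 1.331 - j60.7 Ω.
Step 4 — Series with R1: Z_total = R1 + (R2 || C) = 526.3 - j60.7 Ω = 529.8∠-6.6° Ω.

Z = 526.3 - j60.7 Ω = 529.8∠-6.6° Ω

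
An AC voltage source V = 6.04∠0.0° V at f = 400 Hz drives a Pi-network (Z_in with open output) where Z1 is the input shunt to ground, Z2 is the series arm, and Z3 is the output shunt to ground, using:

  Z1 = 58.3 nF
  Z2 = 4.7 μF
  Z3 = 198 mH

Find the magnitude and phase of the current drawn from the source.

Step 1 — Angular frequency: ω = 2π·f = 2π·400 = 2513 rad/s.
Step 2 — Component impedances:
  Z1: Z = 1/(jωC) = -j/(ω·C) = 0 - j6825 Ω
  Z2: Z = 1/(jωC) = -j/(ω·C) = 0 - j84.66 Ω
  Z3: Z = jωL = j·2513·0.198 = 0 + j497.6 Ω
Step 3 — With open output, the series arm Z2 and the output shunt Z3 appear in series to ground: Z2 + Z3 = 0 + j413 Ω.
Step 4 — Parallel with input shunt Z1: Z_in = Z1 || (Z2 + Z3) = 0 + j439.6 Ω = 439.6∠90.0° Ω.
Step 5 — Source phasor: V = 6.04∠0.0° V = 6.04 V.
Step 6 — Ohm's law: I = V / Z_total = (6.04) / (0 + j439.6) = 0 - j0.01374 A.
Step 7 — Convert to polar: |I| = 0.01374 A, ∠I = -90.0°.

I = 0.01374∠-90.0° A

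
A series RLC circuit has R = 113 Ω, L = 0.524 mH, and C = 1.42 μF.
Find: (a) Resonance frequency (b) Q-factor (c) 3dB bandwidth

Step 1 — Resonance: ω₀ = 1/√(LC) = 1/√(0.000524·1.42e-06) = 3.666e+04 rad/s.
Step 2 — f₀ = ω₀/(2π) = 5835 Hz.
Step 3 — Series Q: Q = ω₀L/R = 3.666e+04·0.000524/113 = 0.17.
Step 4 — Bandwidth: Δω = ω₀/Q = 2.156e+05 rad/s; BW = Δω/(2π) = 3.432e+04 Hz.

(a) f₀ = 5835 Hz  (b) Q = 0.17  (c) BW = 3.432e+04 Hz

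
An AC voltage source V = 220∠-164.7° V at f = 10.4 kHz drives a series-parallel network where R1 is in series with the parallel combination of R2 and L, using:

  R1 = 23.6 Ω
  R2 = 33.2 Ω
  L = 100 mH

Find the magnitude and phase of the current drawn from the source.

Step 1 — Angular frequency: ω = 2π·f = 2π·1.04e+04 = 6.535e+04 rad/s.
Step 2 — Component impedances:
  R1: Z = R = 23.6 Ω
  R2: Z = R = 33.2 Ω
  L: Z = jωL = j·6.535e+04·0.1 = 0 + j6535 Ω
Step 3 — Parallel branch: R2 || L = 1/(1/R2 + 1/L) = 33.2 + j0.1687 Ω.
Step 4 — Series with R1: Z_total = R1 + (R2 || L) = 56.8 + j0.1687 Ω = 56.8∠0.2° Ω.
Step 5 — Source phasor: V = 220∠-164.7° V = -212.2 - j58.05 V.
Step 6 — Ohm's law: I = V / Z_total = (-212.2 - j58.05) / (56.8 + j0.1687) = -3.739 - j1.011 A.
Step 7 — Convert to polar: |I| = 3.873 A, ∠I = -164.9°.

I = 3.873∠-164.9° A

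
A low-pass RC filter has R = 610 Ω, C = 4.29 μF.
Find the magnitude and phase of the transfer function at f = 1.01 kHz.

Step 1 — Angular frequency: ω = 2π·1010 = 6346 rad/s.
Step 2 — Transfer function: H(jω) = 1/(1 + jωRC).
Step 3 — Denominator: 1 + jωRC = 1 + j·6346·610·4.29e-06 = 1 + j16.61.
Step 4 — H = 0.003613 - j0.06.
Step 5 — Magnitude: |H| = 0.06011 (-24.4 dB); phase: φ = -86.6°.

|H| = 0.06011 (-24.4 dB), φ = -86.6°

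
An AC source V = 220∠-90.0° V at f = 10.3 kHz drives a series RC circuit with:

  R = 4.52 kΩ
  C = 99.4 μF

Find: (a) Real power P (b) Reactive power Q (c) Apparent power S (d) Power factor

Step 1 — Angular frequency: ω = 2π·f = 2π·1.03e+04 = 6.472e+04 rad/s.
Step 2 — Component impedances:
  R: Z = R = 4520 Ω
  C: Z = 1/(jωC) = -j/(ω·C) = 0 - j0.1555 Ω
Step 3 — Series combination: Z_total = R + C = 4520 - j0.1555 Ω = 4520∠-0.0° Ω.
Step 4 — Source phasor: V = 220∠-90.0° V = 0 - j220 V.
Step 5 — Current: I = V / Z = 1.674e-06 - j0.04867 A = 0.04867∠-90.0° A.
Step 6 — Complex power: S = V·I* = 10.71 - j0.0003683 VA.
Step 7 — Real power: P = Re(S) = 10.71 W.
Step 8 — Reactive power: Q = Im(S) = -0.0003683 VAR.
Step 9 — Apparent power: |S| = 10.71 VA.
Step 10 — Power factor: PF = P/|S| = 1 (leading).

(a) P = 10.71 W  (b) Q = -0.0003683 VAR  (c) S = 10.71 VA  (d) PF = 1 (leading)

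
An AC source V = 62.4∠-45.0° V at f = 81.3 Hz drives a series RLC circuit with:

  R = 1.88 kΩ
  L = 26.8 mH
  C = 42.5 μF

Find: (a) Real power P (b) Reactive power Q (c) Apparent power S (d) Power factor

Step 1 — Angular frequency: ω = 2π·f = 2π·81.3 = 510.8 rad/s.
Step 2 — Component impedances:
  R: Z = R = 1880 Ω
  L: Z = jωL = j·510.8·0.0268 = 0 + j13.69 Ω
  C: Z = 1/(jωC) = -j/(ω·C) = 0 - j46.06 Ω
Step 3 — Series combination: Z_total = R + L + C = 1880 - j32.37 Ω = 1880∠-1.0° Ω.
Step 4 — Source phasor: V = 62.4∠-45.0° V = 44.12 - j44.12 V.
Step 5 — Current: I = V / Z = 0.02387 - j0.02306 A = 0.03319∠-44.0° A.
Step 6 — Complex power: S = V·I* = 2.071 - j0.03565 VA.
Step 7 — Real power: P = Re(S) = 2.071 W.
Step 8 — Reactive power: Q = Im(S) = -0.03565 VAR.
Step 9 — Apparent power: |S| = 2.071 VA.
Step 10 — Power factor: PF = P/|S| = 0.9999 (leading).

(a) P = 2.071 W  (b) Q = -0.03565 VAR  (c) S = 2.071 VA  (d) PF = 0.9999 (leading)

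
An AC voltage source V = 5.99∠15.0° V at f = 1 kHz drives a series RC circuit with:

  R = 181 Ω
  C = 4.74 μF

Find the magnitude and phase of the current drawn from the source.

Step 1 — Angular frequency: ω = 2π·f = 2π·1000 = 6283 rad/s.
Step 2 — Component impedances:
  R: Z = R = 181 Ω
  C: Z = 1/(jωC) = -j/(ω·C) = 0 - j33.58 Ω
Step 3 — Series combination: Z_total = R + C = 181 - j33.58 Ω = 184.1∠-10.5° Ω.
Step 4 — Source phasor: V = 5.99∠15.0° V = 5.786 + j1.55 V.
Step 5 — Ohm's law: I = V / Z_total = (5.786 + j1.55) / (181 - j33.58) = 0.02937 + j0.01401 A.
Step 6 — Convert to polar: |I| = 0.03254 A, ∠I = 25.5°.

I = 0.03254∠25.5° A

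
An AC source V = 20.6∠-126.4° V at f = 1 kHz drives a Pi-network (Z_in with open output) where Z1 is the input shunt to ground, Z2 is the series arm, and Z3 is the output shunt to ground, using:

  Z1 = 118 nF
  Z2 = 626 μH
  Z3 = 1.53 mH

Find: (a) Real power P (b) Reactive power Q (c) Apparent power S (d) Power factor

Step 1 — Angular frequency: ω = 2π·f = 2π·1000 = 6283 rad/s.
Step 2 — Component impedances:
  Z1: Z = 1/(jωC) = -j/(ω·C) = 0 - j1349 Ω
  Z2: Z = jωL = j·6283·0.000626 = 0 + j3.933 Ω
  Z3: Z = jωL = j·6283·0.00153 = 0 + j9.613 Ω
Step 3 — With open output, the series arm Z2 and the output shunt Z3 appear in series to ground: Z2 + Z3 = 0 + j13.55 Ω.
Step 4 — Parallel with input shunt Z1: Z_in = Z1 || (Z2 + Z3) = 0 + j13.68 Ω = 13.68∠90.0° Ω.
Step 5 — Source phasor: V = 20.6∠-126.4° V = -12.22 - j16.58 V.
Step 6 — Current: I = V / Z = -1.212 + j0.8933 A = 1.505∠143.6° A.
Step 7 — Complex power: S = V·I* = 0 + j31.01 VA.
Step 8 — Real power: P = Re(S) = 0 W.
Step 9 — Reactive power: Q = Im(S) = 31.01 VAR.
Step 10 — Apparent power: |S| = 31.01 VA.
Step 11 — Power factor: PF = P/|S| = 0 (lagging).

(a) P = 0 W  (b) Q = 31.01 VAR  (c) S = 31.01 VA  (d) PF = 0 (lagging)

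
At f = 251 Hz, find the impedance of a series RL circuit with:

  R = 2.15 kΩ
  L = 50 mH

Step 1 — Angular frequency: ω = 2π·f = 2π·251 = 1577 rad/s.
Step 2 — Component impedances:
  R: Z = R = 2150 Ω
  L: Z = jωL = j·1577·0.05 = 0 + j78.85 Ω
Step 3 — Series combination: Z_total = R + L = 2150 + j78.85 Ω = 2151∠2.1° Ω.

Z = 2150 + j78.85 Ω = 2151∠2.1° Ω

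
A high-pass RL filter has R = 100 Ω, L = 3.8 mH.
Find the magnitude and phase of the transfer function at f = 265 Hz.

Step 1 — Angular frequency: ω = 2π·265 = 1665 rad/s.
Step 2 — Transfer function: H(jω) = jωL/(R + jωL).
Step 3 — Numerator jωL = j·6.327; denominator R + jωL = 100 + j6.327.
Step 4 — H = 0.003987 + j0.06302.
Step 5 — Magnitude: |H| = 0.06315 (-24.0 dB); phase: φ = 86.4°.

|H| = 0.06315 (-24.0 dB), φ = 86.4°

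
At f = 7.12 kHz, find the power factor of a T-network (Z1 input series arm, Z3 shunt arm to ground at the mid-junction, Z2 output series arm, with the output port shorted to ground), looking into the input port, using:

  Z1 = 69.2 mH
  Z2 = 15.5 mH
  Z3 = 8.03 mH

Step 1 — Angular frequency: ω = 2π·f = 2π·7120 = 4.474e+04 rad/s.
Step 2 — Component impedances:
  Z1: Z = jωL = j·4.474e+04·0.0692 = 0 + j3096 Ω
  Z2: Z = jωL = j·4.474e+04·0.0155 = 0 + j693.4 Ω
  Z3: Z = jωL = j·4.474e+04·0.00803 = 0 + j359.2 Ω
Step 3 — With the output port shorted to ground, the output series arm Z2 runs from the junction to ground; the shunt arm Z3 also runs from the junction to ground. They appear in parallel: Z3 || Z2 = 0 + j236.6 Ω.
Step 4 — Series with input arm Z1: Z_in = Z1 + (Z3 || Z2) = 0 + j3332 Ω = 3332∠90.0° Ω.
Step 5 — Power factor: PF = cos(φ) = Re(Z)/|Z| = 0/3332 = 0.
Step 6 — Type: Im(Z) = 3332 ⇒ lagging (phase φ = 90.0°).

PF = 0 (lagging, φ = 90.0°)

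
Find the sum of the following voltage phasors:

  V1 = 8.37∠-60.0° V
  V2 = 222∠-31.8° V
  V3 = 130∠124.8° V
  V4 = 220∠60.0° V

Step 1 — Convert each phasor to rectangular form:
  V1 = 8.37·(cos(-60.0°) + j·sin(-60.0°)) = 4.185 - j7.249 V
  V2 = 222·(cos(-31.8°) + j·sin(-31.8°)) = 188.7 - j117 V
  V3 = 130·(cos(124.8°) + j·sin(124.8°)) = -74.19 + j106.7 V
  V4 = 220·(cos(60.0°) + j·sin(60.0°)) = 110 + j190.5 V
Step 2 — Sum components: V_total = 228.7 + j173 V.
Step 3 — Convert to polar: |V_total| = 286.8 V, ∠V_total = 37.1°.

V_total = 286.8∠37.1° V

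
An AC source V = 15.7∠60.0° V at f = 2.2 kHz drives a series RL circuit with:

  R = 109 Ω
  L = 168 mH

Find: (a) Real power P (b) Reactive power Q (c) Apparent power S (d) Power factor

Step 1 — Angular frequency: ω = 2π·f = 2π·2200 = 1.382e+04 rad/s.
Step 2 — Component impedances:
  R: Z = R = 109 Ω
  L: Z = jωL = j·1.382e+04·0.168 = 0 + j2322 Ω
Step 3 — Series combination: Z_total = R + L = 109 + j2322 Ω = 2325∠87.3° Ω.
Step 4 — Source phasor: V = 15.7∠60.0° V = 7.85 + j13.6 V.
Step 5 — Current: I = V / Z = 0.006 - j0.003099 A = 0.006753∠-27.3° A.
Step 6 — Complex power: S = V·I* = 0.004971 + j0.1059 VA.
Step 7 — Real power: P = Re(S) = 0.004971 W.
Step 8 — Reactive power: Q = Im(S) = 0.1059 VAR.
Step 9 — Apparent power: |S| = 0.106 VA.
Step 10 — Power factor: PF = P/|S| = 0.04689 (lagging).

(a) P = 0.004971 W  (b) Q = 0.1059 VAR  (c) S = 0.106 VA  (d) PF = 0.04689 (lagging)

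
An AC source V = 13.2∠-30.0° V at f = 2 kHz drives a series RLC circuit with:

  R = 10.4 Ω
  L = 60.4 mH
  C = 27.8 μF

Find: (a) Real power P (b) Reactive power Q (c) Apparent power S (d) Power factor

Step 1 — Angular frequency: ω = 2π·f = 2π·2000 = 1.257e+04 rad/s.
Step 2 — Component impedances:
  R: Z = R = 10.4 Ω
  L: Z = jωL = j·1.257e+04·0.0604 = 0 + j759 Ω
  C: Z = 1/(jωC) = -j/(ω·C) = 0 - j2.862 Ω
Step 3 — Series combination: Z_total = R + L + C = 10.4 + j756.1 Ω = 756.2∠89.2° Ω.
Step 4 — Source phasor: V = 13.2∠-30.0° V = 11.43 - j6.6 V.
Step 5 — Current: I = V / Z = -0.008519 - j0.01524 A = 0.01746∠-119.2° A.
Step 6 — Complex power: S = V·I* = 0.003169 + j0.2304 VA.
Step 7 — Real power: P = Re(S) = 0.003169 W.
Step 8 — Reactive power: Q = Im(S) = 0.2304 VAR.
Step 9 — Apparent power: |S| = 0.2304 VA.
Step 10 — Power factor: PF = P/|S| = 0.01375 (lagging).

(a) P = 0.003169 W  (b) Q = 0.2304 VAR  (c) S = 0.2304 VA  (d) PF = 0.01375 (lagging)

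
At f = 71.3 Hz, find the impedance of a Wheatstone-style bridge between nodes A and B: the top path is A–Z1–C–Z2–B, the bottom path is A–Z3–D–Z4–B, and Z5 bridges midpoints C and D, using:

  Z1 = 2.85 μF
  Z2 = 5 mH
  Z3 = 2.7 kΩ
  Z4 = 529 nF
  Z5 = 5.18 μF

Step 1 — Angular frequency: ω = 2π·f = 2π·71.3 = 448 rad/s.
Step 2 — Component impedances:
  Z1: Z = 1/(jωC) = -j/(ω·C) = 0 - j783.2 Ω
  Z2: Z = jωL = j·448·0.005 = 0 + j2.24 Ω
  Z3: Z = R = 2700 Ω
  Z4: Z = 1/(jωC) = -j/(ω·C) = 0 - j4220 Ω
  Z5: Z = 1/(jωC) = -j/(ω·C) = 0 - j430.9 Ω
Step 3 — Bridge requires nodal analysis (the Z5 bridge couples midpoints C and D, so the two paths cannot be reduced to a simple series/parallel combination). Setting node B to ground and injecting 1 A at node A, the 3-node admittance system at A, C, D solves to V_A = Z_AB = 191 - j697.9 Ω = 723.6∠-74.7° Ω.

Z = 191 - j697.9 Ω = 723.6∠-74.7° Ω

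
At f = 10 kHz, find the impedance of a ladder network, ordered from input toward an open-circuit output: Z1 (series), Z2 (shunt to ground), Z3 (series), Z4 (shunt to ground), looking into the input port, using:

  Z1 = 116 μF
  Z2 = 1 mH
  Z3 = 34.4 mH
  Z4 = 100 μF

Step 1 — Angular frequency: ω = 2π·f = 2π·1e+04 = 6.283e+04 rad/s.
Step 2 — Component impedances:
  Z1: Z = 1/(jωC) = -j/(ω·C) = 0 - j0.1372 Ω
  Z2: Z = jωL = j·6.283e+04·0.001 = 0 + j62.83 Ω
  Z3: Z = jωL = j·6.283e+04·0.0344 = 0 + j2161 Ω
  Z4: Z = 1/(jωC) = -j/(ω·C) = 0 - j0.1592 Ω
Step 3 — Ladder network (open output): work backward from the far end, alternating series and parallel combinations. Z_in = 0 + j60.92 Ω = 60.92∠90.0° Ω.

Z = 0 + j60.92 Ω = 60.92∠90.0° Ω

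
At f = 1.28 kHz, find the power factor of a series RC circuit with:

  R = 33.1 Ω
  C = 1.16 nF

Step 1 — Angular frequency: ω = 2π·f = 2π·1280 = 8042 rad/s.
Step 2 — Component impedances:
  R: Z = R = 33.1 Ω
  C: Z = 1/(jωC) = -j/(ω·C) = 0 - j1.072e+05 Ω
Step 3 — Series combination: Z_total = R + C = 33.1 - j1.072e+05 Ω = 1.072e+05∠-90.0° Ω.
Step 4 — Power factor: PF = cos(φ) = Re(Z)/|Z| = 33.1/1.072e+05 = 0.0003088.
Step 5 — Type: Im(Z) = -1.072e+05 ⇒ leading (phase φ = -90.0°).

PF = 0.0003088 (leading, φ = -90.0°)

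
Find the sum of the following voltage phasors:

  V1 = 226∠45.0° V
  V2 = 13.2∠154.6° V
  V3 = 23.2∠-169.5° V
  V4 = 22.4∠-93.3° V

Step 1 — Convert each phasor to rectangular form:
  V1 = 226·(cos(45.0°) + j·sin(45.0°)) = 159.8 + j159.8 V
  V2 = 13.2·(cos(154.6°) + j·sin(154.6°)) = -11.92 + j5.662 V
  V3 = 23.2·(cos(-169.5°) + j·sin(-169.5°)) = -22.81 - j4.228 V
  V4 = 22.4·(cos(-93.3°) + j·sin(-93.3°)) = -1.289 - j22.36 V
Step 2 — Sum components: V_total = 123.8 + j138.9 V.
Step 3 — Convert to polar: |V_total| = 186 V, ∠V_total = 48.3°.

V_total = 186∠48.3° V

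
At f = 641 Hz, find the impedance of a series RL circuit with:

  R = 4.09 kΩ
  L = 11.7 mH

Step 1 — Angular frequency: ω = 2π·f = 2π·641 = 4028 rad/s.
Step 2 — Component impedances:
  R: Z = R = 4090 Ω
  L: Z = jωL = j·4028·0.0117 = 0 + j47.12 Ω
Step 3 — Series combination: Z_total = R + L = 4090 + j47.12 Ω = 4090∠0.7° Ω.

Z = 4090 + j47.12 Ω = 4090∠0.7° Ω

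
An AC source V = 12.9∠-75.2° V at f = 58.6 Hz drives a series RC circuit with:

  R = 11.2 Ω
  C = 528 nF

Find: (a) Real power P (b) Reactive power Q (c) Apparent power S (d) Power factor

Step 1 — Angular frequency: ω = 2π·f = 2π·58.6 = 368.2 rad/s.
Step 2 — Component impedances:
  R: Z = R = 11.2 Ω
  C: Z = 1/(jωC) = -j/(ω·C) = 0 - j5144 Ω
Step 3 — Series combination: Z_total = R + C = 11.2 - j5144 Ω = 5144∠-89.9° Ω.
Step 4 — Source phasor: V = 12.9∠-75.2° V = 3.295 - j12.47 V.
Step 5 — Current: I = V / Z = 0.002426 + j0.0006353 A = 0.002508∠14.7° A.
Step 6 — Complex power: S = V·I* = 7.044e-05 - j0.03235 VA.
Step 7 — Real power: P = Re(S) = 7.044e-05 W.
Step 8 — Reactive power: Q = Im(S) = -0.03235 VAR.
Step 9 — Apparent power: |S| = 0.03235 VA.
Step 10 — Power factor: PF = P/|S| = 0.002177 (leading).

(a) P = 7.044e-05 W  (b) Q = -0.03235 VAR  (c) S = 0.03235 VA  (d) PF = 0.002177 (leading)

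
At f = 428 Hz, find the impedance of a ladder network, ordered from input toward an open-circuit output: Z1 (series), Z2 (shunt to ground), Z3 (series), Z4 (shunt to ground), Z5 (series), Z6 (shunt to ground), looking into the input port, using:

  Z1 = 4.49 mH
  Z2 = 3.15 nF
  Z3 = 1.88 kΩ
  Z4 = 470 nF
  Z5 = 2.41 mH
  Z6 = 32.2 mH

Step 1 — Angular frequency: ω = 2π·f = 2π·428 = 2689 rad/s.
Step 2 — Component impedances:
  Z1: Z = jωL = j·2689·0.00449 = 0 + j12.07 Ω
  Z2: Z = 1/(jωC) = -j/(ω·C) = 0 - j1.18e+05 Ω
  Z3: Z = R = 1880 Ω
  Z4: Z = 1/(jωC) = -j/(ω·C) = 0 - j791.2 Ω
  Z5: Z = jωL = j·2689·0.00241 = 0 + j6.481 Ω
  Z6: Z = jωL = j·2689·0.0322 = 0 + j86.59 Ω
Step 3 — Ladder network (open output): work backward from the far end, alternating series and parallel combinations. Z_in = 1883 + j87.64 Ω = 1885∠2.7° Ω.

Z = 1883 + j87.64 Ω = 1885∠2.7° Ω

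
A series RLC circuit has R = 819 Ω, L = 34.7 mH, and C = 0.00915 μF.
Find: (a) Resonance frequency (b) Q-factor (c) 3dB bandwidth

Step 1 — Resonance: ω₀ = 1/√(LC) = 1/√(0.0347·9.15e-09) = 5.612e+04 rad/s.
Step 2 — f₀ = ω₀/(2π) = 8932 Hz.
Step 3 — Series Q: Q = ω₀L/R = 5.612e+04·0.0347/819 = 2.378.
Step 4 — Bandwidth: Δω = ω₀/Q = 2.36e+04 rad/s; BW = Δω/(2π) = 3756 Hz.

(a) f₀ = 8932 Hz  (b) Q = 2.378  (c) BW = 3756 Hz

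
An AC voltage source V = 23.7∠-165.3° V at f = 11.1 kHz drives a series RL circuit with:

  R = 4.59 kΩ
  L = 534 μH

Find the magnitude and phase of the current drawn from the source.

Step 1 — Angular frequency: ω = 2π·f = 2π·1.11e+04 = 6.974e+04 rad/s.
Step 2 — Component impedances:
  R: Z = R = 4590 Ω
  L: Z = jωL = j·6.974e+04·0.000534 = 0 + j37.24 Ω
Step 3 — Series combination: Z_total = R + L = 4590 + j37.24 Ω = 4590∠0.5° Ω.
Step 4 — Source phasor: V = 23.7∠-165.3° V = -22.92 - j6.014 V.
Step 5 — Ohm's law: I = V / Z_total = (-22.92 - j6.014) / (4590 + j37.24) = -0.005005 - j0.00127 A.
Step 6 — Convert to polar: |I| = 0.005163 A, ∠I = -165.8°.

I = 0.005163∠-165.8° A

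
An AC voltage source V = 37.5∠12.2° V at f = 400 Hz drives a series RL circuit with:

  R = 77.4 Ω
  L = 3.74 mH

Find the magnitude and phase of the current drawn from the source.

Step 1 — Angular frequency: ω = 2π·f = 2π·400 = 2513 rad/s.
Step 2 — Component impedances:
  R: Z = R = 77.4 Ω
  L: Z = jωL = j·2513·0.00374 = 0 + j9.4 Ω
Step 3 — Series combination: Z_total = R + L = 77.4 + j9.4 Ω = 77.97∠6.9° Ω.
Step 4 — Source phasor: V = 37.5∠12.2° V = 36.65 + j7.925 V.
Step 5 — Ohm's law: I = V / Z_total = (36.65 + j7.925) / (77.4 + j9.4) = 0.4789 + j0.04422 A.
Step 6 — Convert to polar: |I| = 0.481 A, ∠I = 5.3°.

I = 0.481∠5.3° A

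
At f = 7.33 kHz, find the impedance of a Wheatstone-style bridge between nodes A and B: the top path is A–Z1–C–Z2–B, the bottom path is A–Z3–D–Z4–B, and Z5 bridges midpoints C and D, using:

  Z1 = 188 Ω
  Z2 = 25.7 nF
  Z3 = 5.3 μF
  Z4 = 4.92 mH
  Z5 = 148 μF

Step 1 — Angular frequency: ω = 2π·f = 2π·7330 = 4.606e+04 rad/s.
Step 2 — Component impedances:
  Z1: Z = R = 188 Ω
  Z2: Z = 1/(jωC) = -j/(ω·C) = 0 - j844.9 Ω
  Z3: Z = 1/(jωC) = -j/(ω·C) = 0 - j4.097 Ω
  Z4: Z = jωL = j·4.606e+04·0.00492 = 0 + j226.6 Ω
  Z5: Z = 1/(jωC) = -j/(ω·C) = 0 - j0.1467 Ω
Step 3 — Bridge requires nodal analysis (the Z5 bridge couples midpoints C and D, so the two paths cannot be reduced to a simple series/parallel combination). Setting node B to ground and injecting 1 A at node A, the 3-node admittance system at A, C, D solves to V_A = Z_AB = 0.0869 + j305.5 Ω = 305.5∠90.0° Ω.

Z = 0.0869 + j305.5 Ω = 305.5∠90.0° Ω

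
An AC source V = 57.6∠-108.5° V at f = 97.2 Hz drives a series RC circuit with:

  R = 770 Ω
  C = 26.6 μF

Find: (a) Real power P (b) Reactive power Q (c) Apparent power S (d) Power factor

Step 1 — Angular frequency: ω = 2π·f = 2π·97.2 = 610.7 rad/s.
Step 2 — Component impedances:
  R: Z = R = 770 Ω
  C: Z = 1/(jωC) = -j/(ω·C) = 0 - j61.56 Ω
Step 3 — Series combination: Z_total = R + C = 770 - j61.56 Ω = 772.5∠-4.6° Ω.
Step 4 — Source phasor: V = 57.6∠-108.5° V = -18.28 - j54.62 V.
Step 5 — Current: I = V / Z = -0.01795 - j0.07237 A = 0.07457∠-103.9° A.
Step 6 — Complex power: S = V·I* = 4.281 - j0.3423 VA.
Step 7 — Real power: P = Re(S) = 4.281 W.
Step 8 — Reactive power: Q = Im(S) = -0.3423 VAR.
Step 9 — Apparent power: |S| = 4.295 VA.
Step 10 — Power factor: PF = P/|S| = 0.9968 (leading).

(a) P = 4.281 W  (b) Q = -0.3423 VAR  (c) S = 4.295 VA  (d) PF = 0.9968 (leading)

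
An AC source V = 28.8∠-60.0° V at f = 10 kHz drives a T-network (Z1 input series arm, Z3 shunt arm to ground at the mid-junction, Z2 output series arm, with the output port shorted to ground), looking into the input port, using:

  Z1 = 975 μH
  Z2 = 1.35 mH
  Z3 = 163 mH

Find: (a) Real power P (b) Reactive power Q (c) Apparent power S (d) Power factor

Step 1 — Angular frequency: ω = 2π·f = 2π·1e+04 = 6.283e+04 rad/s.
Step 2 — Component impedances:
  Z1: Z = jωL = j·6.283e+04·0.000975 = 0 + j61.26 Ω
  Z2: Z = jωL = j·6.283e+04·0.00135 = 0 + j84.82 Ω
  Z3: Z = jωL = j·6.283e+04·0.163 = 0 + j1.024e+04 Ω
Step 3 — With the output port shorted to ground, the output series arm Z2 runs from the junction to ground; the shunt arm Z3 also runs from the junction to ground. They appear in parallel: Z3 || Z2 = 0 + j84.13 Ω.
Step 4 — Series with input arm Z1: Z_in = Z1 + (Z3 || Z2) = 0 + j145.4 Ω = 145.4∠90.0° Ω.
Step 5 — Source phasor: V = 28.8∠-60.0° V = 14.4 - j24.94 V.
Step 6 — Current: I = V / Z = -0.1716 - j0.09905 A = 0.1981∠-150.0° A.
Step 7 — Complex power: S = V·I* = 0 + j5.705 VA.
Step 8 — Real power: P = Re(S) = 0 W.
Step 9 — Reactive power: Q = Im(S) = 5.705 VAR.
Step 10 — Apparent power: |S| = 5.705 VA.
Step 11 — Power factor: PF = P/|S| = 0 (lagging).

(a) P = 0 W  (b) Q = 5.705 VAR  (c) S = 5.705 VA  (d) PF = 0 (lagging)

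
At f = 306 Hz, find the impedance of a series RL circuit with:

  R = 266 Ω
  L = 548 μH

Step 1 — Angular frequency: ω = 2π·f = 2π·306 = 1923 rad/s.
Step 2 — Component impedances:
  R: Z = R = 266 Ω
  L: Z = jωL = j·1923·0.000548 = 0 + j1.054 Ω
Step 3 — Series combination: Z_total = R + L = 266 + j1.054 Ω = 266∠0.2° Ω.

Z = 266 + j1.054 Ω = 266∠0.2° Ω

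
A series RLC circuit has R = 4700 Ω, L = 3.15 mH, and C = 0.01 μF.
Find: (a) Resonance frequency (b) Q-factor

Step 1 — Resonance condition Im(Z)=0 gives ω₀ = 1/√(LC).
Step 2 — ω₀ = 1/√(0.00315·1e-08) = 1.782e+05 rad/s.
Step 3 — f₀ = ω₀/(2π) = 2.836e+04 Hz.
Step 4 — Series Q: Q = ω₀L/R = 1.782e+05·0.00315/4700 = 0.1194.

(a) f₀ = 2.836e+04 Hz  (b) Q = 0.1194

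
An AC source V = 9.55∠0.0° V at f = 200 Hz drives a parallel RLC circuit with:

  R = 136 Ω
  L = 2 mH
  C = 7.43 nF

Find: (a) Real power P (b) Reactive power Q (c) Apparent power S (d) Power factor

Step 1 — Angular frequency: ω = 2π·f = 2π·200 = 1257 rad/s.
Step 2 — Component impedances:
  R: Z = R = 136 Ω
  L: Z = jωL = j·1257·0.002 = 0 + j2.513 Ω
  C: Z = 1/(jωC) = -j/(ω·C) = 0 - j1.071e+05 Ω
Step 3 — Parallel combination: 1/Z_total = 1/R + 1/L + 1/C; Z_total = 0.04643 + j2.512 Ω = 2.513∠88.9° Ω.
Step 4 — Source phasor: V = 9.55∠0.0° V = 9.55 V.
Step 5 — Current: I = V / Z = 0.07022 - j3.8 A = 3.8∠-88.9° A.
Step 6 — Complex power: S = V·I* = 0.6706 + j36.29 VA.
Step 7 — Real power: P = Re(S) = 0.6706 W.
Step 8 — Reactive power: Q = Im(S) = 36.29 VAR.
Step 9 — Apparent power: |S| = 36.29 VA.
Step 10 — Power factor: PF = P/|S| = 0.01848 (lagging).

(a) P = 0.6706 W  (b) Q = 36.29 VAR  (c) S = 36.29 VA  (d) PF = 0.01848 (lagging)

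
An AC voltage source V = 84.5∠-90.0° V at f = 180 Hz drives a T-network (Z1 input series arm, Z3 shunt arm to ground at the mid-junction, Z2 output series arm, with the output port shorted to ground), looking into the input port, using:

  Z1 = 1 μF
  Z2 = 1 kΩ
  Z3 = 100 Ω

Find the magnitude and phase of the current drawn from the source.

Step 1 — Angular frequency: ω = 2π·f = 2π·180 = 1131 rad/s.
Step 2 — Component impedances:
  Z1: Z = 1/(jωC) = -j/(ω·C) = 0 - j884.2 Ω
  Z2: Z = R = 1000 Ω
  Z3: Z = R = 100 Ω
Step 3 — With the output port shorted to ground, the output series arm Z2 runs from the junction to ground; the shunt arm Z3 also runs from the junction to ground. They appear in parallel: Z3 || Z2 = 90.91 Ω.
Step 4 — Series with input arm Z1: Z_in = Z1 + (Z3 || Z2) = 90.91 - j884.2 Ω = 888.9∠-84.1° Ω.
Step 5 — Source phasor: V = 84.5∠-90.0° V = 0 - j84.5 V.
Step 6 — Ohm's law: I = V / Z_total = (0 - j84.5) / (90.91 - j884.2) = 0.09457 - j0.009723 A.
Step 7 — Convert to polar: |I| = 0.09507 A, ∠I = -5.9°.

I = 0.09507∠-5.9° A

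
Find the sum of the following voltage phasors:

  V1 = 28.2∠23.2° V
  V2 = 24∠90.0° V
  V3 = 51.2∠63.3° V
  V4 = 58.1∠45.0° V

Step 1 — Convert each phasor to rectangular form:
  V1 = 28.2·(cos(23.2°) + j·sin(23.2°)) = 25.92 + j11.11 V
  V2 = 24·(cos(90.0°) + j·sin(90.0°)) = 0 + j24 V
  V3 = 51.2·(cos(63.3°) + j·sin(63.3°)) = 23.01 + j45.74 V
  V4 = 58.1·(cos(45.0°) + j·sin(45.0°)) = 41.08 + j41.08 V
Step 2 — Sum components: V_total = 90.01 + j121.9 V.
Step 3 — Convert to polar: |V_total| = 151.6 V, ∠V_total = 53.6°.

V_total = 151.6∠53.6° V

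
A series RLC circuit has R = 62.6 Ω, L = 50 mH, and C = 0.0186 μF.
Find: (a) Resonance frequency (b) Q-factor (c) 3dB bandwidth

Step 1 — Resonance condition Im(Z)=0 gives ω₀ = 1/√(LC).
Step 2 — ω₀ = 1/√(0.05·1.86e-08) = 3.279e+04 rad/s.
Step 3 — f₀ = ω₀/(2π) = 5219 Hz.
Step 4 — Series Q: Q = ω₀L/R = 3.279e+04·0.05/62.6 = 26.19.
Step 5 — 3dB bandwidth: Δω = ω₀/Q = 1252 rad/s; BW = Δω/(2π) = 199.3 Hz.

(a) f₀ = 5219 Hz  (b) Q = 26.19  (c) BW = 199.3 Hz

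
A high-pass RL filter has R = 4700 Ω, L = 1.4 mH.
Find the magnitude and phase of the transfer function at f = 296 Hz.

Step 1 — Angular frequency: ω = 2π·296 = 1860 rad/s.
Step 2 — Transfer function: H(jω) = jωL/(R + jωL).
Step 3 — Numerator jωL = j·2.604; denominator R + jωL = 4700 + j2.604.
Step 4 — H = 3.069e-07 + j0.000554.
Step 5 — Magnitude: |H| = 0.000554 (-65.1 dB); phase: φ = 90.0°.

|H| = 0.000554 (-65.1 dB), φ = 90.0°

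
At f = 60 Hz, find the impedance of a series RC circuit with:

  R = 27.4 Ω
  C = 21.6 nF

Step 1 — Angular frequency: ω = 2π·f = 2π·60 = 377 rad/s.
Step 2 — Component impedances:
  R: Z = R = 27.4 Ω
  C: Z = 1/(jωC) = -j/(ω·C) = 0 - j1.228e+05 Ω
Step 3 — Series combination: Z_total = R + C = 27.4 - j1.228e+05 Ω = 1.228e+05∠-90.0° Ω.

Z = 27.4 - j1.228e+05 Ω = 1.228e+05∠-90.0° Ω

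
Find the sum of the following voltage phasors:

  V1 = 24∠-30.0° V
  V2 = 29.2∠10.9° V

Step 1 — Convert each phasor to rectangular form:
  V1 = 24·(cos(-30.0°) + j·sin(-30.0°)) = 20.78 - j12 V
  V2 = 29.2·(cos(10.9°) + j·sin(10.9°)) = 28.67 + j5.522 V
Step 2 — Sum components: V_total = 49.46 - j6.478 V.
Step 3 — Convert to polar: |V_total| = 49.88 V, ∠V_total = -7.5°.

V_total = 49.88∠-7.5° V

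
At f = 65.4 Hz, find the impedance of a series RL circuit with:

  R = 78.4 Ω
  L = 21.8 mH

Step 1 — Angular frequency: ω = 2π·f = 2π·65.4 = 410.9 rad/s.
Step 2 — Component impedances:
  R: Z = R = 78.4 Ω
  L: Z = jωL = j·410.9·0.0218 = 0 + j8.958 Ω
Step 3 — Series combination: Z_total = R + L = 78.4 + j8.958 Ω = 78.91∠6.5° Ω.

Z = 78.4 + j8.958 Ω = 78.91∠6.5° Ω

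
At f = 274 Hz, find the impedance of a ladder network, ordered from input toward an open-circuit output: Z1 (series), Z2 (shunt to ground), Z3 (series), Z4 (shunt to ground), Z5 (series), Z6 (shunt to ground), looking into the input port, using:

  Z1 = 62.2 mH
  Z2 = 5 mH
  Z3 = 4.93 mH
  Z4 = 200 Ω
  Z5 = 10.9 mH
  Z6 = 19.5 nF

Step 1 — Angular frequency: ω = 2π·f = 2π·274 = 1722 rad/s.
Step 2 — Component impedances:
  Z1: Z = jωL = j·1722·0.0622 = 0 + j107.1 Ω
  Z2: Z = jωL = j·1722·0.005 = 0 + j8.608 Ω
  Z3: Z = jωL = j·1722·0.00493 = 0 + j8.487 Ω
  Z4: Z = R = 200 Ω
  Z5: Z = jωL = j·1722·0.0109 = 0 + j18.77 Ω
  Z6: Z = 1/(jωC) = -j/(ω·C) = 0 - j2.979e+04 Ω
Step 3 — Ladder network (open output): work backward from the far end, alternating series and parallel combinations. Z_in = 0.3682 + j115.7 Ω = 115.7∠89.8° Ω.

Z = 0.3682 + j115.7 Ω = 115.7∠89.8° Ω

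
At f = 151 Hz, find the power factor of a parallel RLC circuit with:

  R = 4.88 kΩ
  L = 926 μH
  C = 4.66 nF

Step 1 — Angular frequency: ω = 2π·f = 2π·151 = 948.8 rad/s.
Step 2 — Component impedances:
  R: Z = R = 4880 Ω
  L: Z = jωL = j·948.8·0.000926 = 0 + j0.8786 Ω
  C: Z = 1/(jωC) = -j/(ω·C) = 0 - j2.262e+05 Ω
Step 3 — Parallel combination: 1/Z_total = 1/R + 1/L + 1/C; Z_total = 0.0001582 + j0.8786 Ω = 0.8786∠90.0° Ω.
Step 4 — Power factor: PF = cos(φ) = Re(Z)/|Z| = 0.00015817/0.87856 = 0.00018.
Step 5 — Type: Im(Z) = 0.8786 ⇒ lagging (phase φ = 90.0°).

PF = 0.00018 (lagging, φ = 90.0°)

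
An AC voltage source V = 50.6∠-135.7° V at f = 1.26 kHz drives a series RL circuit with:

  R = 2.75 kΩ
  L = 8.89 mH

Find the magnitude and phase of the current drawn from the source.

Step 1 — Angular frequency: ω = 2π·f = 2π·1260 = 7917 rad/s.
Step 2 — Component impedances:
  R: Z = R = 2750 Ω
  L: Z = jωL = j·7917·0.00889 = 0 + j70.38 Ω
Step 3 — Series combination: Z_total = R + L = 2750 + j70.38 Ω = 2751∠1.5° Ω.
Step 4 — Source phasor: V = 50.6∠-135.7° V = -36.21 - j35.34 V.
Step 5 — Ohm's law: I = V / Z_total = (-36.21 - j35.34) / (2750 + j70.38) = -0.01349 - j0.01251 A.
Step 6 — Convert to polar: |I| = 0.01839 A, ∠I = -137.2°.

I = 0.01839∠-137.2° A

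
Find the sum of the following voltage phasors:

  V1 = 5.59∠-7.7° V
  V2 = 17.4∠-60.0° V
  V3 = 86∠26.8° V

Step 1 — Convert each phasor to rectangular form:
  V1 = 5.59·(cos(-7.7°) + j·sin(-7.7°)) = 5.54 - j0.749 V
  V2 = 17.4·(cos(-60.0°) + j·sin(-60.0°)) = 8.7 - j15.07 V
  V3 = 86·(cos(26.8°) + j·sin(26.8°)) = 76.76 + j38.78 V
Step 2 — Sum components: V_total = 91 + j22.96 V.
Step 3 — Convert to polar: |V_total| = 93.85 V, ∠V_total = 14.2°.

V_total = 93.85∠14.2° V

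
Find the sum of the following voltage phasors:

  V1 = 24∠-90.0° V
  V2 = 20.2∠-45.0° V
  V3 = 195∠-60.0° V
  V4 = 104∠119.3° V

Step 1 — Convert each phasor to rectangular form:
  V1 = 24·(cos(-90.0°) + j·sin(-90.0°)) = 0 - j24 V
  V2 = 20.2·(cos(-45.0°) + j·sin(-45.0°)) = 14.28 - j14.28 V
  V3 = 195·(cos(-60.0°) + j·sin(-60.0°)) = 97.5 - j168.9 V
  V4 = 104·(cos(119.3°) + j·sin(119.3°)) = -50.9 + j90.7 V
Step 2 — Sum components: V_total = 60.89 - j116.5 V.
Step 3 — Convert to polar: |V_total| = 131.4 V, ∠V_total = -62.4°.

V_total = 131.4∠-62.4° V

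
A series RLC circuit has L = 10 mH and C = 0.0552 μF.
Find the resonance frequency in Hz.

Step 1 — Resonance condition Im(Z)=0 gives ω₀ = 1/√(LC).
Step 2 — ω₀ = 1/√(0.01·5.52e-08) = 4.256e+04 rad/s.
Step 3 — f₀ = ω₀/(2π) = 6774 Hz.

f₀ = 6774 Hz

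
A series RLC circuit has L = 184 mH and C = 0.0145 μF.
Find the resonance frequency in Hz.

Step 1 — Resonance condition Im(Z)=0 gives ω₀ = 1/√(LC).
Step 2 — ω₀ = 1/√(0.184·1.45e-08) = 1.936e+04 rad/s.
Step 3 — f₀ = ω₀/(2π) = 3081 Hz.

f₀ = 3081 Hz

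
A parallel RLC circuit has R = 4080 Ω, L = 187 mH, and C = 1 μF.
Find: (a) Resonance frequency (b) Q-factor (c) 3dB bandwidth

Step 1 — Resonance: ω₀ = 1/√(LC) = 1/√(0.187·1e-06) = 2312 rad/s.
Step 2 — f₀ = ω₀/(2π) = 368 Hz.
Step 3 — Parallel Q: Q = R/(ω₀L) = 4080/(2312·0.187) = 9.435.
Step 4 — Bandwidth: Δω = ω₀/Q = 245.1 rad/s; BW = Δω/(2π) = 39.01 Hz.

(a) f₀ = 368 Hz  (b) Q = 9.435  (c) BW = 39.01 Hz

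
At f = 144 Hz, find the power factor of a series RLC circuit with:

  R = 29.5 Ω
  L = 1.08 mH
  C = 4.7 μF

Step 1 — Angular frequency: ω = 2π·f = 2π·144 = 904.8 rad/s.
Step 2 — Component impedances:
  R: Z = R = 29.5 Ω
  L: Z = jωL = j·904.8·0.00108 = 0 + j0.9772 Ω
  C: Z = 1/(jωC) = -j/(ω·C) = 0 - j235.2 Ω
Step 3 — Series combination: Z_total = R + L + C = 29.5 - j234.2 Ω = 236∠-82.8° Ω.
Step 4 — Power factor: PF = cos(φ) = Re(Z)/|Z| = 29.5/236 = 0.125.
Step 5 — Type: Im(Z) = -234.2 ⇒ leading (phase φ = -82.8°).

PF = 0.125 (leading, φ = -82.8°)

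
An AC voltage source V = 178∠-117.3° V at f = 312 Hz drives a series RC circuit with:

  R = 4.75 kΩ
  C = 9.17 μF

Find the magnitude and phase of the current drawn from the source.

Step 1 — Angular frequency: ω = 2π·f = 2π·312 = 1960 rad/s.
Step 2 — Component impedances:
  R: Z = R = 4750 Ω
  C: Z = 1/(jωC) = -j/(ω·C) = 0 - j55.63 Ω
Step 3 — Series combination: Z_total = R + C = 4750 - j55.63 Ω = 4750∠-0.7° Ω.
Step 4 — Source phasor: V = 178∠-117.3° V = -81.64 - j158.2 V.
Step 5 — Ohm's law: I = V / Z_total = (-81.64 - j158.2) / (4750 - j55.63) = -0.0168 - j0.0335 A.
Step 6 — Convert to polar: |I| = 0.03747 A, ∠I = -116.6°.

I = 0.03747∠-116.6° A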